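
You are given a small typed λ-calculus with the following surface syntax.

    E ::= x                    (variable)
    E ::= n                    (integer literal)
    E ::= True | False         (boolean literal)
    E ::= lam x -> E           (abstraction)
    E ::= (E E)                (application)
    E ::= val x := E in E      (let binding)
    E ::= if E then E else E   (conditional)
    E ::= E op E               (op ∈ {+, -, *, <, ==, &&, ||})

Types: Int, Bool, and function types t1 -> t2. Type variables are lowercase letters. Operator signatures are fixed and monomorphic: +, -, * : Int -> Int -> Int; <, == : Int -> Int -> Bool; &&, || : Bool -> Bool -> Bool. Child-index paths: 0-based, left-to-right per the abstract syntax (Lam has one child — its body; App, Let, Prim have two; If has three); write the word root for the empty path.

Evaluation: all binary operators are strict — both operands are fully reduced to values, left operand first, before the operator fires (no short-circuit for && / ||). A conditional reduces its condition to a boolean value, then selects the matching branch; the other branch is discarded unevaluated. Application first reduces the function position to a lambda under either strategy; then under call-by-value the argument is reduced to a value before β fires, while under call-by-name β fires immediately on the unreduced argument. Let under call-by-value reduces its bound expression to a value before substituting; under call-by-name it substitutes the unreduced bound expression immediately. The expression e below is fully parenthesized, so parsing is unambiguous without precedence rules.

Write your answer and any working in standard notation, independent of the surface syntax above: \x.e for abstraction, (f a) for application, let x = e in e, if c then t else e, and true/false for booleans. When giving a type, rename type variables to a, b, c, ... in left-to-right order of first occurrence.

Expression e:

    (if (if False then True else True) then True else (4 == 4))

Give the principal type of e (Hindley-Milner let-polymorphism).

Answer: Bool

Derivation:
  unify Bool ~ Bool
  unify Bool ~ Bool
  unify Bool ~ Bool
  unify Int ~ Int
  unify Int ~ Int
  unify Bool ~ Bool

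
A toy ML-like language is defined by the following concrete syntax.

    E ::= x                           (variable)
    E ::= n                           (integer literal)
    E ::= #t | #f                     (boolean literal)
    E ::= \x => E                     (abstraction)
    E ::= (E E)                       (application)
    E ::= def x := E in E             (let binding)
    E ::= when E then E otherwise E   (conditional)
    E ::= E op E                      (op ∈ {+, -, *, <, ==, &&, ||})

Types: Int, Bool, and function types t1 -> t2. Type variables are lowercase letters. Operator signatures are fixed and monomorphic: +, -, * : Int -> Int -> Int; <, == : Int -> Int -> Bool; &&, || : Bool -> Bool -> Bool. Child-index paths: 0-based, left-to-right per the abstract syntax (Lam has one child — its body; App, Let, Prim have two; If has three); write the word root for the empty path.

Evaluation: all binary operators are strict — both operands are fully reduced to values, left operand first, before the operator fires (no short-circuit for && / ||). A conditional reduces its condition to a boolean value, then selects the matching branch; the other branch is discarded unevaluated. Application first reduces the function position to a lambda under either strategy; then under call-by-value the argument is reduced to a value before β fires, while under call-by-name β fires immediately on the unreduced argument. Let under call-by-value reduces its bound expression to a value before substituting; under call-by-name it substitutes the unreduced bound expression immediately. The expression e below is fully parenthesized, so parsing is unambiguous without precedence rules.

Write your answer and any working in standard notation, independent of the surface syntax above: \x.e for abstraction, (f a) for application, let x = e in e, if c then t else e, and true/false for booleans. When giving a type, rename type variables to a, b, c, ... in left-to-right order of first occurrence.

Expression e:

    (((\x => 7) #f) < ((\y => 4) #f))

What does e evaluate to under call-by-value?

Derivation:
step 0: (((\x.7) false) < ((\y.4) false))
step 1: [beta@0] (7 < ((\y.4) false))
step 2: [beta@1] (7 < 4)
step 3: [delta@root] false

Answer: false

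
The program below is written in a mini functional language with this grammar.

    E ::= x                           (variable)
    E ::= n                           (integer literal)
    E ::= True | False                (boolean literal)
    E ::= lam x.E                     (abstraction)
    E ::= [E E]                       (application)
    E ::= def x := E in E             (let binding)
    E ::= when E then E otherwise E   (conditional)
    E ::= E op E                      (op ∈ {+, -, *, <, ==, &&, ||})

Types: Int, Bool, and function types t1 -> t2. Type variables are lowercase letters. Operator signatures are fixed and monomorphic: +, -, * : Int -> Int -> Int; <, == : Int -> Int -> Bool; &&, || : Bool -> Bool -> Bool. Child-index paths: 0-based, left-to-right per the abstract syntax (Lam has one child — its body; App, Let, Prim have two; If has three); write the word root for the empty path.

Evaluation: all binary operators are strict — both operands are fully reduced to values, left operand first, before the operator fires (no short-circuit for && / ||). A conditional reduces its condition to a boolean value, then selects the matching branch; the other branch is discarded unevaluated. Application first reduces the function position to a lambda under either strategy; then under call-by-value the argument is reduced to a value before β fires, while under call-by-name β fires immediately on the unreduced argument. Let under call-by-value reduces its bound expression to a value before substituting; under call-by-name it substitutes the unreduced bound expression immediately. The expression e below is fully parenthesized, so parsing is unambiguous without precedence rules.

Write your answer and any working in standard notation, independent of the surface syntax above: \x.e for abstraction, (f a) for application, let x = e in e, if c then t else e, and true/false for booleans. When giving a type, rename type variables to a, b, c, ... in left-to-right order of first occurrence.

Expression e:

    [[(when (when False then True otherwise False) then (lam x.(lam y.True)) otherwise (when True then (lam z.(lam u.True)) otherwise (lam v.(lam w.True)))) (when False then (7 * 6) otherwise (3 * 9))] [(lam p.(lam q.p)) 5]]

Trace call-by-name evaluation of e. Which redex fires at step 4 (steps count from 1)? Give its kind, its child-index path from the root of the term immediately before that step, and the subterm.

Trace:
step 0: (((if (if false then true else false) then (\x.(\y.true)) else (if true then (\z.(\u.true)) else (\v.(\w.true)))) (if false then (7 * 6) else (3 * 9))) ((\p.(\q.p)) 5))
step 1: [if@0.0.0] (((if false then (\x.(\y.true)) else (if true then (\z.(\u.true)) else (\v.(\w.true)))) (if false then (7 * 6) else (3 * 9))) ((\p.(\q.p)) 5))
step 2: [if@0.0] (((if true then (\z.(\u.true)) else (\v.(\w.true))) (if false then (7 * 6) else (3 * 9))) ((\p.(\q.p)) 5))
step 3: [if@0.0] (((\z.(\u.true)) (if false then (7 * 6) else (3 * 9))) ((\p.(\q.p)) 5))
step 4: [beta@0] ((\u.true) ((\p.(\q.p)) 5))

Answer: beta at 0 : ((\z.(\u.true)) (if false then (7 * 6) else (3 * 9)))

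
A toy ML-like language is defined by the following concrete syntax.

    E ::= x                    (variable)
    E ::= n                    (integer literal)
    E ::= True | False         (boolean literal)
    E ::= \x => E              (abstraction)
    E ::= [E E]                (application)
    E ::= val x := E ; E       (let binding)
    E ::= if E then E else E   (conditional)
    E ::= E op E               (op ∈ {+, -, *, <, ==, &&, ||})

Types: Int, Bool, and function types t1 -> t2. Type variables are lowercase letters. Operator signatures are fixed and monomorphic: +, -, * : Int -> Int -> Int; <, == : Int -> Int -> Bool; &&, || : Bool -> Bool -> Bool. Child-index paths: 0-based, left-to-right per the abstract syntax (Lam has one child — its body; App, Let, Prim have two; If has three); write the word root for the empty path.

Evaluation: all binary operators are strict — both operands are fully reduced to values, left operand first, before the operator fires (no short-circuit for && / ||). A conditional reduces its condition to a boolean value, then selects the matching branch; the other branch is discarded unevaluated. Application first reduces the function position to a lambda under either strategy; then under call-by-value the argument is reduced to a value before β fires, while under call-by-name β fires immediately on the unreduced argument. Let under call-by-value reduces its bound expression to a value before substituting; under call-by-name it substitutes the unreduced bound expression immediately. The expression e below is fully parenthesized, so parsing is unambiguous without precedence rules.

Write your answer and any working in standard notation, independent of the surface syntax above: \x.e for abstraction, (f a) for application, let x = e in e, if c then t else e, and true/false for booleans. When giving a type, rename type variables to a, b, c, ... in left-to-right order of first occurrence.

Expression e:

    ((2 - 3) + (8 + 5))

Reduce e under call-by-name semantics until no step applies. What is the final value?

Answer: 12

Derivation:
step 0: ((2 - 3) + (8 + 5))
step 1: [delta@0] (-1 + (8 + 5))
step 2: [delta@1] (-1 + 13)
step 3: [delta@root] 12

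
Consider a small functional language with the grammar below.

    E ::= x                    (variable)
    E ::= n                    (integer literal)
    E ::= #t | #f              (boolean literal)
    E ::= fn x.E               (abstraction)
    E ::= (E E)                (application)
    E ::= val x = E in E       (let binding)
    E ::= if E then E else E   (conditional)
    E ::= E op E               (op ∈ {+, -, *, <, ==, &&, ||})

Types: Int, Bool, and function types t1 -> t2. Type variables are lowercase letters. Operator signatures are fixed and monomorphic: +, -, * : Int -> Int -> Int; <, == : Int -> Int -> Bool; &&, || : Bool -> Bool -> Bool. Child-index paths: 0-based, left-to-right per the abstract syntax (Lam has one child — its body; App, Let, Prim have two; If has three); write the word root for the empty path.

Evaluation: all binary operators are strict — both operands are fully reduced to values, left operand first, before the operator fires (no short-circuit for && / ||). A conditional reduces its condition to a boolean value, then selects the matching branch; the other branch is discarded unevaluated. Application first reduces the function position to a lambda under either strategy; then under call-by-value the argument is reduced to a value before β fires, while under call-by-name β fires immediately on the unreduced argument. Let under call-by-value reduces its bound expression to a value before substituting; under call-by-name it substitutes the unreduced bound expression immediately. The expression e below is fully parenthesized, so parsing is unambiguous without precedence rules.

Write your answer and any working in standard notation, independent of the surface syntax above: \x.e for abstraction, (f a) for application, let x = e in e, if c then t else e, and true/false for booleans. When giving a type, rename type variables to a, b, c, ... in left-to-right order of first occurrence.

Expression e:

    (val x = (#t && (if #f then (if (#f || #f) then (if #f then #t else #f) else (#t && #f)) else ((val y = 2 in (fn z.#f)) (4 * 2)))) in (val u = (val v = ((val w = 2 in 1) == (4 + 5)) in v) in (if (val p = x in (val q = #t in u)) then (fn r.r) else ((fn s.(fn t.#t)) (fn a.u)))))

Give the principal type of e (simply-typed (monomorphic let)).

Answer: Bool -> Bool

Derivation:
  unify Bool ~ Bool
  unify Bool ~ Bool
  unify Bool ~ Bool
  unify Bool ~ Bool
  unify Bool ~ Bool
  unify Bool ~ Bool
  unify Bool ~ Bool
  unify Bool ~ Bool
  unify Bool ~ Bool
  unify Bool ~ Bool
let y : Int
\z._ : a -> Bool
  unify Int ~ Int
  unify Int ~ Int
  unify a -> Bool ~ Int -> b
  unify a ~ Int
  unify Bool ~ b
_ _ : Bool
  unify Bool ~ Bool
  unify Bool ~ Bool
let x : Bool
let w : Int
  unify Int ~ Int
  unify Int ~ Int
  unify Int ~ Int
  unify Int ~ Int
let v : Bool
v : Bool
let u : Bool
x : Bool
let p : Bool
let q : Bool
u : Bool
  unify Bool ~ Bool
r : c
\r._ : c -> c
\t._ : e -> Bool
\s._ : d -> e -> Bool
u : Bool
\a._ : f -> Bool
  unify d -> e -> Bool ~ (f -> Bool) -> g
  unify d ~ f -> Bool
  unify e -> Bool ~ g
_ _ : e -> Bool
  unify c -> c ~ e -> Bool
  unify c ~ e
  unify e ~ Bool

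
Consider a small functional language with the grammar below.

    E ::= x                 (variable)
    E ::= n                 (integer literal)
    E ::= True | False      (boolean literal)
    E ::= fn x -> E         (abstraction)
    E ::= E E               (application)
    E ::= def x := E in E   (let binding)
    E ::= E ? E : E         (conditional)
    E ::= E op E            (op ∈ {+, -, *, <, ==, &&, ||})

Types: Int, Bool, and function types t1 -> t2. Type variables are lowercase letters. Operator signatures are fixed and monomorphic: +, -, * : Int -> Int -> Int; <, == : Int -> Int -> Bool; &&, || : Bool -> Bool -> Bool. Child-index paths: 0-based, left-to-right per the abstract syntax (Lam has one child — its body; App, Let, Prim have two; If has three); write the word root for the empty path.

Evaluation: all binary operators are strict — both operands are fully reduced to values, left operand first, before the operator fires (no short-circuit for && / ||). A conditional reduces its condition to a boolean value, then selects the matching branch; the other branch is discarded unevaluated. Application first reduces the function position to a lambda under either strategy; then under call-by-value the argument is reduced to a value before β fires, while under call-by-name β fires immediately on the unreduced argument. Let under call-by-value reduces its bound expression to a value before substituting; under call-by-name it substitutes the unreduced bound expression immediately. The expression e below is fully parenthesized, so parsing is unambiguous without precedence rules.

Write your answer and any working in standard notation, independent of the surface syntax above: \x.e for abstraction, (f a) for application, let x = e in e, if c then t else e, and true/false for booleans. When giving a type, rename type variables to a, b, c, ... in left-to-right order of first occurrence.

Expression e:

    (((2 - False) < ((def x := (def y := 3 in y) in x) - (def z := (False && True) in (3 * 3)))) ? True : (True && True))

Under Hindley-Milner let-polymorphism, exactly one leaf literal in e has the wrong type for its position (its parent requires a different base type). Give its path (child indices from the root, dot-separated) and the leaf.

Trace:
  unify Int ~ Int
  unify Bool ~ Int
  FAIL: mismatch Bool ~ Int

Answer: 0.0.1 : false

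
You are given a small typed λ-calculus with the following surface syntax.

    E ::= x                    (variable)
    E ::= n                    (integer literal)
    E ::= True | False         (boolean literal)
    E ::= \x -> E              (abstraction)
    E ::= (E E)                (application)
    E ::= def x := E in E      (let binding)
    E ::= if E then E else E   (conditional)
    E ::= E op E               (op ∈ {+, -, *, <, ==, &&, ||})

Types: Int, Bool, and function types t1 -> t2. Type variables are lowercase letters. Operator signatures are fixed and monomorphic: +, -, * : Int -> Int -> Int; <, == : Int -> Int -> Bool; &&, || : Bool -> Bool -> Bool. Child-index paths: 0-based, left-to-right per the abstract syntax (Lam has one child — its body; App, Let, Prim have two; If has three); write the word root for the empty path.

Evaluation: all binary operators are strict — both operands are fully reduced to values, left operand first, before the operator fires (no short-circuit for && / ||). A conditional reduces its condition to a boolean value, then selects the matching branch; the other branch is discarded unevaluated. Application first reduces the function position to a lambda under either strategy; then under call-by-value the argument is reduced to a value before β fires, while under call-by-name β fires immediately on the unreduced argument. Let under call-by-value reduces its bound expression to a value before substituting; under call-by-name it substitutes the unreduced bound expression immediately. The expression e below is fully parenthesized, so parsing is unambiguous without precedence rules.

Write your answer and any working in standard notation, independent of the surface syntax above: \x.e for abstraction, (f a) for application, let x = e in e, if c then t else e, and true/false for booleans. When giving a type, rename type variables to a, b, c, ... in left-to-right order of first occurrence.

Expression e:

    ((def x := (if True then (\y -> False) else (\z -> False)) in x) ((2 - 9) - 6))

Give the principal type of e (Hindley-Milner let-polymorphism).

Answer: Bool

Derivation:
  unify Bool ~ Bool
\y._ : a -> Bool
\z._ : b -> Bool
  unify a -> Bool ~ b -> Bool
  unify a ~ b
  unify Bool ~ Bool
let x : forall. b -> Bool
x : c -> Bool
  unify Int ~ Int
  unify Int ~ Int
  unify Int ~ Int
  unify Int ~ Int
  unify c -> Bool ~ Int -> d
  unify c ~ Int
  unify Bool ~ d
_ _ : Bool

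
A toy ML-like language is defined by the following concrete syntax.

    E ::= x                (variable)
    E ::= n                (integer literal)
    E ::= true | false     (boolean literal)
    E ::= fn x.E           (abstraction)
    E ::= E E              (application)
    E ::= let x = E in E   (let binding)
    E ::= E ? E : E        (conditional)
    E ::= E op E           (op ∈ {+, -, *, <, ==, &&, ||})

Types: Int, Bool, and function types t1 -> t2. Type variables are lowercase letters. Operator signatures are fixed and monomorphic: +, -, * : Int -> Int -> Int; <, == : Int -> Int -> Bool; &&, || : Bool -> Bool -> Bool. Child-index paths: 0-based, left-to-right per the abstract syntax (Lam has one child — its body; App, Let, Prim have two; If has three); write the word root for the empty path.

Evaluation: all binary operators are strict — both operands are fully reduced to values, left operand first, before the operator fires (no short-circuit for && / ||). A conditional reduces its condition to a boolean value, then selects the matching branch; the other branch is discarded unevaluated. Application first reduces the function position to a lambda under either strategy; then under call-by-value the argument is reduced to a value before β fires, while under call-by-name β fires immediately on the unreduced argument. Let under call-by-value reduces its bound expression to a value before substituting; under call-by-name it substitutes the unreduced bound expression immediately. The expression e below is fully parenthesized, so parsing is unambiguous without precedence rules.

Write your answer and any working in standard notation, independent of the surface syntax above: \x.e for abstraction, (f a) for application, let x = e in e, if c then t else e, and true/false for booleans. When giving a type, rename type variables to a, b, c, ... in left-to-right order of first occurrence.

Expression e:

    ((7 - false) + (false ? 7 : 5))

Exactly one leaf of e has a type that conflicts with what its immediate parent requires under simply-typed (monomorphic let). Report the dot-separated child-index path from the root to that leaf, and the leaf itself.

Derivation:
  unify Int ~ Int
  unify Bool ~ Int
  FAIL: mismatch Bool ~ Int

Answer: 0.1 : false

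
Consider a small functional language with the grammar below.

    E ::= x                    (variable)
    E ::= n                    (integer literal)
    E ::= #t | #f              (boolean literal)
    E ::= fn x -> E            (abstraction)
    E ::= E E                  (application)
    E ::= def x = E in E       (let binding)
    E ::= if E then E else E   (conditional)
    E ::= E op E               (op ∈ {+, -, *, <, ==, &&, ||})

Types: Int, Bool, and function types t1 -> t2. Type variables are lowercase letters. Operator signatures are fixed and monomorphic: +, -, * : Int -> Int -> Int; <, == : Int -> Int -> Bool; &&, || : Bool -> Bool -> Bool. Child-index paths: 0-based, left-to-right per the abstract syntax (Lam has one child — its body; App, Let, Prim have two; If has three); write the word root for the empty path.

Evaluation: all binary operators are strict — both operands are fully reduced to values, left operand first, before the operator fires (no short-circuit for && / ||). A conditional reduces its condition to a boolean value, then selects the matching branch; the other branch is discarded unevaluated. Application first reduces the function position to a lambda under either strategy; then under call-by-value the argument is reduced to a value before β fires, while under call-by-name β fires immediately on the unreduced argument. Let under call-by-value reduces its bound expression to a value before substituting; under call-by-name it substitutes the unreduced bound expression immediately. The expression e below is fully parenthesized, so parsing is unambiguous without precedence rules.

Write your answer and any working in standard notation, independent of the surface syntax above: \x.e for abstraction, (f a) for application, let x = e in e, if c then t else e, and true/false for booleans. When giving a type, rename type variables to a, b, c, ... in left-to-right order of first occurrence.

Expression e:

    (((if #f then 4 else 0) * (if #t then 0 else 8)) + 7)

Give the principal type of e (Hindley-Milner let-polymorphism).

Answer: Int

Trace:
  unify Bool ~ Bool
  unify Int ~ Int
  unify Int ~ Int
  unify Bool ~ Bool
  unify Int ~ Int
  unify Int ~ Int
  unify Int ~ Int
  unify Int ~ Int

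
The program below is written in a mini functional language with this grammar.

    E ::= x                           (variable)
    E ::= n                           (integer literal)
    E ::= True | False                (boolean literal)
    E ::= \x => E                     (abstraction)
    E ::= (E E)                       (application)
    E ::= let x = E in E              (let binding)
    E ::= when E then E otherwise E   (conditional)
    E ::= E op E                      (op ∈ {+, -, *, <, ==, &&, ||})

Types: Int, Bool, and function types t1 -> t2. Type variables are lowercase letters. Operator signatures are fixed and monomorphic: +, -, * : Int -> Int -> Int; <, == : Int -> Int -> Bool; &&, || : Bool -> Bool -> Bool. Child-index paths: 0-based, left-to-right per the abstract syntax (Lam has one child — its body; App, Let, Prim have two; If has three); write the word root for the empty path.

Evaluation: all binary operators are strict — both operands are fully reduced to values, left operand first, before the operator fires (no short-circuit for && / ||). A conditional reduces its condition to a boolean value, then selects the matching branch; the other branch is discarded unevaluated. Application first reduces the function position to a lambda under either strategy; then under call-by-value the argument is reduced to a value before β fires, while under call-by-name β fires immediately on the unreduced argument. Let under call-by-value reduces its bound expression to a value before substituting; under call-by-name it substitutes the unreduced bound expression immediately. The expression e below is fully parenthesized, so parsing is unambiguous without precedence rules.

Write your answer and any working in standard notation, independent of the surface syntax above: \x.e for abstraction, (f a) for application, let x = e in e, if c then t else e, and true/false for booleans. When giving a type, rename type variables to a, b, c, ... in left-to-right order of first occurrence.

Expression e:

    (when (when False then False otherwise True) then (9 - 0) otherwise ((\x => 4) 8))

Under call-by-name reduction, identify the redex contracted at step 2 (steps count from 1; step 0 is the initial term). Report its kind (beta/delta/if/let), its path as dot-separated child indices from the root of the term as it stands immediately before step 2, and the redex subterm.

Trace:
step 0: (if (if false then false else true) then (9 - 0) else ((\x.4) 8))
step 1: [if@0] (if true then (9 - 0) else ((\x.4) 8))
step 2: [if@root] (9 - 0)

Answer: if at root : (if true then (9 - 0) else ((\x.4) 8))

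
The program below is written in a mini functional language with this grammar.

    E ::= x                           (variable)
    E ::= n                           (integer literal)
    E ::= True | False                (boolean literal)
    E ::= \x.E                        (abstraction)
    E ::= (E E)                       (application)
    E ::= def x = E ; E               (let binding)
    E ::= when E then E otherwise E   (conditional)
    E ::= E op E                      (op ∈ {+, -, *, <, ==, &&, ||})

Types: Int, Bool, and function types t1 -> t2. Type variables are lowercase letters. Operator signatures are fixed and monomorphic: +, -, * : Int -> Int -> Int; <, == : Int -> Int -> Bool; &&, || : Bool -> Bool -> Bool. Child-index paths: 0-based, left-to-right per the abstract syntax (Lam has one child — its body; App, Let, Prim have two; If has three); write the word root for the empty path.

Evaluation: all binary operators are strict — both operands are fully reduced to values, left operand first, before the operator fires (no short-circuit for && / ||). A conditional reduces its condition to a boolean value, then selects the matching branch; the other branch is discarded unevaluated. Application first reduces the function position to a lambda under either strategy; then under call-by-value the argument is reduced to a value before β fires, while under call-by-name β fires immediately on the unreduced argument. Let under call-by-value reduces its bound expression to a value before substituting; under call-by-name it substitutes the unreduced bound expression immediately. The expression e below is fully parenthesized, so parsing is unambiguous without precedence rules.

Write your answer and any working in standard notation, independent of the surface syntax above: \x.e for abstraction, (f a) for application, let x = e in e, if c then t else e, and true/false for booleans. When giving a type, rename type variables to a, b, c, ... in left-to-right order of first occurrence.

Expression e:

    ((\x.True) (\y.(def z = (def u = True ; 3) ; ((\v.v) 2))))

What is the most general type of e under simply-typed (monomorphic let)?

Working:
\x._ : a -> Bool
let u : Bool
let z : Int
v : c
\v._ : c -> c
  unify c -> c ~ Int -> d
  unify c ~ Int
  unify Int ~ d
_ _ : Int
\y._ : b -> Int
  unify a -> Bool ~ (b -> Int) -> e
  unify a ~ b -> Int
  unify Bool ~ e
_ _ : Bool

Answer: Bool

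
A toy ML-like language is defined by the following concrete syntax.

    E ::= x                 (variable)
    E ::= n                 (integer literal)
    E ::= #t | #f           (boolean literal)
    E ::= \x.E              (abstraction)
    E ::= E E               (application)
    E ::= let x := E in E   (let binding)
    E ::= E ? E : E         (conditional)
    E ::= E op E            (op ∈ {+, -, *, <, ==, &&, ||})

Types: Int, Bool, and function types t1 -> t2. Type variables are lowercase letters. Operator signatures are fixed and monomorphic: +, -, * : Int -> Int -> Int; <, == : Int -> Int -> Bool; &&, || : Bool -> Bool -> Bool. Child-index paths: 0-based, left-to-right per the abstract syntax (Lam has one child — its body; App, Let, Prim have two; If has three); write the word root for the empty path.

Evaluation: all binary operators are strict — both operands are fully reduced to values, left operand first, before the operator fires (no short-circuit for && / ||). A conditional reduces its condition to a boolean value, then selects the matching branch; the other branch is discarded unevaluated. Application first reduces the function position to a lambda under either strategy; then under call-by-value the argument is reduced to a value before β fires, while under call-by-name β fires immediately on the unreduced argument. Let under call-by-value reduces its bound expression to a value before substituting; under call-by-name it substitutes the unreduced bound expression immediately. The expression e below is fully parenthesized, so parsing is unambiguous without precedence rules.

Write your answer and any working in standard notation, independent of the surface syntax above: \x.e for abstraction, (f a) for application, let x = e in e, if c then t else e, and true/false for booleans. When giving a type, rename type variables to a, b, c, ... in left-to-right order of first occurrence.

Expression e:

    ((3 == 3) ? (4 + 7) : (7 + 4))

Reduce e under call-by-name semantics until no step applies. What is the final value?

Answer: 11

Trace:
step 0: (if (3 == 3) then (4 + 7) else (7 + 4))
step 1: [delta@0] (if true then (4 + 7) else (7 + 4))
step 2: [if@root] (4 + 7)
step 3: [delta@root] 11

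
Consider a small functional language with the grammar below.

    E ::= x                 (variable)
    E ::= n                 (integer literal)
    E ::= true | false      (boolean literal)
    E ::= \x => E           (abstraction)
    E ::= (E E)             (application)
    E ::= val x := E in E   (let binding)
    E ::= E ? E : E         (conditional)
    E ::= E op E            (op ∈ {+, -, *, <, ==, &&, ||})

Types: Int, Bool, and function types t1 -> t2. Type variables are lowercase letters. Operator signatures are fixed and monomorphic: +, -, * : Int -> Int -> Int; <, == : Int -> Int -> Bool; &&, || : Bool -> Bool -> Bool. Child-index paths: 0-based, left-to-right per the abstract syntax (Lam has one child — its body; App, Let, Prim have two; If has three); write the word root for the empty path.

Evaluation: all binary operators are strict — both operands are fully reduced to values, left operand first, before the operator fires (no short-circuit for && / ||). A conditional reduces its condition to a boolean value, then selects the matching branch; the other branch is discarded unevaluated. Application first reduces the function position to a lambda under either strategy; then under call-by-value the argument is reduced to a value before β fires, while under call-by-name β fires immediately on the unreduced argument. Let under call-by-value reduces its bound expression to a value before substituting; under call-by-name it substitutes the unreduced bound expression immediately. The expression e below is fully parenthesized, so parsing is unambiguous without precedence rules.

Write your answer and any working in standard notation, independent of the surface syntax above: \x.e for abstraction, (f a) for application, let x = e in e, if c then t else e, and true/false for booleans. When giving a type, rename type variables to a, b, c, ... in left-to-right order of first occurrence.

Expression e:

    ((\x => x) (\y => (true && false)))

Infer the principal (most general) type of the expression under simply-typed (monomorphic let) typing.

Answer: a -> Bool

Working:
x : a
\x._ : a -> a
  unify Bool ~ Bool
  unify Bool ~ Bool
\y._ : b -> Bool
  unify a -> a ~ (b -> Bool) -> c
  unify a ~ b -> Bool
  unify b -> Bool ~ c
_ _ : b -> Bool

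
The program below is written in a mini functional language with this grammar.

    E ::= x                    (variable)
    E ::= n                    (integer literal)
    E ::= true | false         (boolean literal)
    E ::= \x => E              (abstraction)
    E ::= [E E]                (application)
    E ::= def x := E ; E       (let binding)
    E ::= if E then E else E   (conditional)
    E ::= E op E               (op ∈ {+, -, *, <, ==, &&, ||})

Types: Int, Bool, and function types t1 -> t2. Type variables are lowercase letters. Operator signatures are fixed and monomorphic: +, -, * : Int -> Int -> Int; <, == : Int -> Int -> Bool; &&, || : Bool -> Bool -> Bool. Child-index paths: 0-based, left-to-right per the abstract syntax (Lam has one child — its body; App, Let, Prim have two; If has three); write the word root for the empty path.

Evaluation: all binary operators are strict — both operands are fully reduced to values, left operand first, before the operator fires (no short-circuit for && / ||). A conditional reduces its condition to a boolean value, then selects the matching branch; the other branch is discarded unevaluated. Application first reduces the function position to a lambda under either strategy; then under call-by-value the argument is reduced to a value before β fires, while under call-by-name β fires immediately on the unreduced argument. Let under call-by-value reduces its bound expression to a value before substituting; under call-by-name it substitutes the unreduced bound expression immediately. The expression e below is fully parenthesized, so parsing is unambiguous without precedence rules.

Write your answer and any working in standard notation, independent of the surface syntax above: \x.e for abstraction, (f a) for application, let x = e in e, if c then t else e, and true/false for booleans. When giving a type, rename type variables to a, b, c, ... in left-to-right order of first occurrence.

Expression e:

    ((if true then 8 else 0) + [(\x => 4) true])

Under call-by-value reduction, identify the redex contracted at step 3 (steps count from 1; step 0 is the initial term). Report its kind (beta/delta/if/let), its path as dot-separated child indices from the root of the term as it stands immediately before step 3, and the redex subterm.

Trace:
step 0: ((if true then 8 else 0) + ((\x.4) true))
step 1: [if@0] (8 + ((\x.4) true))
step 2: [beta@1] (8 + 4)
step 3: [delta@root] 12

Answer: delta at root : (8 + 4)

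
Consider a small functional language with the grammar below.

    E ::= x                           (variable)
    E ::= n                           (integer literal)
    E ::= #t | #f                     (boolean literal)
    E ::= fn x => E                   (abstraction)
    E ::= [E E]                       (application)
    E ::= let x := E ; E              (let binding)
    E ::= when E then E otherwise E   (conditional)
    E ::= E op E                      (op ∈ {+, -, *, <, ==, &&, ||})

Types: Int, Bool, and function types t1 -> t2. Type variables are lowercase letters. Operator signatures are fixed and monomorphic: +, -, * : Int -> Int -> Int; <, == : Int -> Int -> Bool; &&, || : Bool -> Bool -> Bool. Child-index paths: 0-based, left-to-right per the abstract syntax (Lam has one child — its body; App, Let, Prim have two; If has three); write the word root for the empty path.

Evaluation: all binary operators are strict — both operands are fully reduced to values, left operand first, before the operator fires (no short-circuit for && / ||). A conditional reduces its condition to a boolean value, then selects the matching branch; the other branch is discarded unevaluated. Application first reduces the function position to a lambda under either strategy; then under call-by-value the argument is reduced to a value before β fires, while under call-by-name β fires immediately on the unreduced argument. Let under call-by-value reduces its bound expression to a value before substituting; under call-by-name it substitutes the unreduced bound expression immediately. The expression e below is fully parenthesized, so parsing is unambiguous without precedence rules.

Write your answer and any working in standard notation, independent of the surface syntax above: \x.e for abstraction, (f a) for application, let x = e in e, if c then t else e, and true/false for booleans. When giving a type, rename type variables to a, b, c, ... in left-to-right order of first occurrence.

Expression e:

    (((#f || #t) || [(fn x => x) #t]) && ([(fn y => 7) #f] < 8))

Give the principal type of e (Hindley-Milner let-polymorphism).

Trace:
  unify Bool ~ Bool
  unify Bool ~ Bool
  unify Bool ~ Bool
x : a
\x._ : a -> a
  unify a -> a ~ Bool -> b
  unify a ~ Bool
  unify Bool ~ b
_ _ : Bool
  unify Bool ~ Bool
  unify Bool ~ Bool
\y._ : c -> Int
  unify c -> Int ~ Bool -> d
  unify c ~ Bool
  unify Int ~ d
_ _ : Int
  unify Int ~ Int
  unify Int ~ Int
  unify Bool ~ Bool

Answer: Bool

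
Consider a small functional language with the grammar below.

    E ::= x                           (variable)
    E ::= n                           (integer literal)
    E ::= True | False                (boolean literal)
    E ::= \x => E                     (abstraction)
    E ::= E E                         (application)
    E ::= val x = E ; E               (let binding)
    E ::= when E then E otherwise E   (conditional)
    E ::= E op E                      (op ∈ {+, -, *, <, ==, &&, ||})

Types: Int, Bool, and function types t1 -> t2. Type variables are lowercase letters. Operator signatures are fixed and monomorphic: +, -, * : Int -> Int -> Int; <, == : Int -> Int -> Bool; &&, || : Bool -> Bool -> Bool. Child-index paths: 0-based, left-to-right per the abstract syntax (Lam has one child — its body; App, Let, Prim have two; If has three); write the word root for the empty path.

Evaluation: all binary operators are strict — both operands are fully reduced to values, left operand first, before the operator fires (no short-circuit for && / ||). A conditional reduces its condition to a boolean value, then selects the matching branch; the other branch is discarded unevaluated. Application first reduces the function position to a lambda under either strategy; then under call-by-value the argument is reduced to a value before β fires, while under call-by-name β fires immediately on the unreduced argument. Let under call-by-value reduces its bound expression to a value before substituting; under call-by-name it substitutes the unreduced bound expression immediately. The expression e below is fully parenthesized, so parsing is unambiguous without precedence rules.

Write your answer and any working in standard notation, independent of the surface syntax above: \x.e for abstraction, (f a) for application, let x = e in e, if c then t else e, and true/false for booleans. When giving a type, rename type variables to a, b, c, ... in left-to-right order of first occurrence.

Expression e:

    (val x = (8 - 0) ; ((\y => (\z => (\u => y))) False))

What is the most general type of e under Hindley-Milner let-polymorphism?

Answer: a -> b -> Bool

Derivation:
  unify Int ~ Int
  unify Int ~ Int
let x : Int
y : a
\u._ : c -> a
\z._ : b -> c -> a
\y._ : a -> b -> c -> a
  unify a -> b -> c -> a ~ Bool -> d
  unify a ~ Bool
  unify b -> c -> Bool ~ d
_ _ : b -> c -> Bool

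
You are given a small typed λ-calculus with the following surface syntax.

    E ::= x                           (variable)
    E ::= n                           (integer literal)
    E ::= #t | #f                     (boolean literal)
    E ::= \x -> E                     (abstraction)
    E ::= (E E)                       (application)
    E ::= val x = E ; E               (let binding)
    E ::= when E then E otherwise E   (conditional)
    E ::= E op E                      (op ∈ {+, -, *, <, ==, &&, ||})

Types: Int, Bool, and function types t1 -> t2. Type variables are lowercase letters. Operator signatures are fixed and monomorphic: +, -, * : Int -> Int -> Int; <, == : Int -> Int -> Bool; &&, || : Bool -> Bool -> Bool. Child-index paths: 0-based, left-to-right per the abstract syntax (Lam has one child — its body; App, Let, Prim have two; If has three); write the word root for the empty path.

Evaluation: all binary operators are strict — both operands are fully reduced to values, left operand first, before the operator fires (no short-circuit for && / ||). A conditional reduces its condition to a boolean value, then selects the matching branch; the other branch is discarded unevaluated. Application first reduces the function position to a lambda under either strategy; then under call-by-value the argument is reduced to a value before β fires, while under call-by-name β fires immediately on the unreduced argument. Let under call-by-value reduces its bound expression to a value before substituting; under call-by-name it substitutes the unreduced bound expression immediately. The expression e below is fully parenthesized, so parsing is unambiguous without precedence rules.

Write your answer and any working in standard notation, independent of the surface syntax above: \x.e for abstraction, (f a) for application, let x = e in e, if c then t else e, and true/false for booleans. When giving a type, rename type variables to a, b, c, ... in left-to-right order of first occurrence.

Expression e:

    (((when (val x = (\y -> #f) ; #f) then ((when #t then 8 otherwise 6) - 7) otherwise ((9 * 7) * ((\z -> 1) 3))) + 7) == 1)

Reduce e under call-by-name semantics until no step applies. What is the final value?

Answer: false

Trace:
step 0: (((if (let x = (\y.false) in false) then ((if true then 8 else 6) - 7) else ((9 * 7) * ((\z.1) 3))) + 7) == 1)
step 1: [let@0.0.0] (((if false then ((if true then 8 else 6) - 7) else ((9 * 7) * ((\z.1) 3))) + 7) == 1)
step 2: [if@0.0] ((((9 * 7) * ((\z.1) 3)) + 7) == 1)
step 3: [delta@0.0.0] (((63 * ((\z.1) 3)) + 7) == 1)
step 4: [beta@0.0.1] (((63 * 1) + 7) == 1)
step 5: [delta@0.0] ((63 + 7) == 1)
step 6: [delta@0] (70 == 1)
step 7: [delta@root] false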